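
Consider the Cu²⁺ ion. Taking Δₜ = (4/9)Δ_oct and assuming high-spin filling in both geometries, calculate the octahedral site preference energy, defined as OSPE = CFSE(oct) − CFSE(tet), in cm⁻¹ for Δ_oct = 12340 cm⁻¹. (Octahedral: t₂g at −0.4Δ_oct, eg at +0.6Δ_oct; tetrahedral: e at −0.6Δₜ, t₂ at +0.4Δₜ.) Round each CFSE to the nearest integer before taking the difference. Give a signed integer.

-5210

Group 11 minus oxidation state +2 gives a d⁹ configuration for Cu²⁺.
In an octahedral site d⁹ (HS) is t₂g⁶ eg³, giving CFSE(oct) = -0.6Δ_oct = -7404 cm⁻¹.
Tetrahedral e⁴ t₂⁵ gives -0.4Δₜ = -0.4 × (4/9) × 12340 = -2194 cm⁻¹.
Subtracting, OSPE = -7404 − (-2194) = -5210 cm⁻¹.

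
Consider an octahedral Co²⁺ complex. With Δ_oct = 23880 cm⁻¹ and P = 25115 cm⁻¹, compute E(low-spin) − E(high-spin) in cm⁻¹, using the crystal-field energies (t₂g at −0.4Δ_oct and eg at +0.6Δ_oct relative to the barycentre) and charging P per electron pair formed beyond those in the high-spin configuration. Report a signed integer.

1235

Co is in group 9, so Co²⁺ is d⁷ (9 − 2 = 7).
High-spin: t₂g⁵ eg², CFSE = -0.8Δ_oct = -19104 cm⁻¹.
For low-spin the configuration is t₂g⁶ eg¹: orbital energy -1.8 × 23880 = -42984 cm⁻¹, and 1 additional pair relative to high-spin adds 25115 cm⁻¹, giving -17869 cm⁻¹.
The difference is -17869 − (-19104) = 1235 cm⁻¹, so high-spin lies lower.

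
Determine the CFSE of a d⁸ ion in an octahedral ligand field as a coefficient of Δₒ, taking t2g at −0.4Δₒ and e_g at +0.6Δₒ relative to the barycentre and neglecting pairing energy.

-1.2 Δₒ

Configuration: t2g^6 e_g^2.
CFSE = 6(-0.4Δₒ) + 2(0.6Δₒ) = -2.4Δₒ + 1.2Δₒ = -1.2Δₒ.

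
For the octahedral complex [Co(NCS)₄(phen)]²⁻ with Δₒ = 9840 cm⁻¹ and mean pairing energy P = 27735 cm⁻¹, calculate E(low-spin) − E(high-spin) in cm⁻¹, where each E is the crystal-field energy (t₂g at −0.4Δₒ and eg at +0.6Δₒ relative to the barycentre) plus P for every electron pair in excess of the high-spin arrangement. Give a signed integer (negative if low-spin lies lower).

Ligand charges: 4×(-1) from NCS⁻ and 1×(+0) from phen sum to -4; with overall charge -2, Co is +2.
Co sits in group 9; removing 2 electrons leaves Co²⁺ with 9 − 2 = 7 d electrons.
High-spin d⁷ fills as t₂g⁵ eg² with CFSE 5(−0.4) + 2(+0.6) = -0.8Δₒ = -7872 cm⁻¹.
Low-spin: t₂g⁶ eg¹, orbital CFSE = -1.8Δₒ = -17712 cm⁻¹; plus 1 excess pair × P = +27735 cm⁻¹; total 10023 cm⁻¹.
Thus E(LS) − E(HS) = 17895 cm⁻¹.

17895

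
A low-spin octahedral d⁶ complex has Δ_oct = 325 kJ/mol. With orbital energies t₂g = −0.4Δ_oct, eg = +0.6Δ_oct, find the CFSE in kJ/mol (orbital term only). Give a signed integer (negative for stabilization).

-780

Configuration: t₂g⁶ eg⁰.
The orbital stabilization is -2.4Δ_oct = -2.4 × 325 = -780 kJ/mol.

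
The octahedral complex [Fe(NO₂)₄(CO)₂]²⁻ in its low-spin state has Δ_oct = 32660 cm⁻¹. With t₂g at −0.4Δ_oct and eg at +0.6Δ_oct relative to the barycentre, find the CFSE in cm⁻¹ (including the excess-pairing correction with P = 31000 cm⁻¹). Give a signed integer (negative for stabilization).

-16384

Ligand charges: 4×(-1) from NO₂⁻ and 2×(+0) from CO sum to -4; with overall charge -2, Fe is +2.
Fe sits in group 8; removing 2 electrons leaves Fe²⁺ with 8 − 2 = 6 d electrons.
The d⁶ electrons fill as t₂g⁶ eg⁰.
Orbital CFSE = 6(-0.4) + 0(0.6) = -2.4Δ_oct = -2.4 × 32660 = -78384 cm⁻¹.
High-spin d⁶ would be t₂g⁴ eg² with 1 pair; low-spin has 3, so 2 excess pairs cost +2P = +62000 cm⁻¹.
Overall CFSE = -78384 + 62000 = -16384 cm⁻¹.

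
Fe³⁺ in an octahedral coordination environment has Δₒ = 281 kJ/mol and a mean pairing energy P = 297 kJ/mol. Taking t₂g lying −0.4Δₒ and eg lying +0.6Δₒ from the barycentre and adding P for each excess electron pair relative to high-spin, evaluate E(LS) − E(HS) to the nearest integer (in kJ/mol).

32

Fe is in group 8, so Fe³⁺ is d⁵ (8 − 3 = 5).
In the high-spin limit (t₂g³ eg²) the orbital term is 0.0Δₒ = 0 kJ/mol, with no excess pairing.
For low-spin the configuration is t₂g⁵ eg⁰: orbital energy -2.0 × 281 = -562 kJ/mol, and 2 additional pairs relative to high-spin add 594 kJ/mol, giving 32 kJ/mol.
Thus E(LS) − E(HS) = 32 kJ/mol.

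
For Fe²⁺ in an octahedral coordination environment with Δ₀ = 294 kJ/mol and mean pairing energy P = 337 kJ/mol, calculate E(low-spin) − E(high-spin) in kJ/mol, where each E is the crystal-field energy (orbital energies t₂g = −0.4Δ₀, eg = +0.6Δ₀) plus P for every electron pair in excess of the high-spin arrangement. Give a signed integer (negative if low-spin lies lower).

86

Group 8 minus oxidation state +2 gives a d⁶ configuration for Fe²⁺.
High-spin: t₂g⁴ eg², CFSE = -0.4Δ₀ = -118 kJ/mol.
For low-spin the configuration is t₂g⁶ eg⁰: orbital energy -2.4 × 294 = -706 kJ/mol, and 2 additional pairs relative to high-spin add 674 kJ/mol, giving -32 kJ/mol.
The difference is -32 − (-118) = 86 kJ/mol, so high-spin lies lower.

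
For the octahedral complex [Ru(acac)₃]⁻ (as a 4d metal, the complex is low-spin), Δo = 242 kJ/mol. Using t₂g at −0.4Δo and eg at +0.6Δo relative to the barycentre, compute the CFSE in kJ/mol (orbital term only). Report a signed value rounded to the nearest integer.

Each acac⁻ contributes -1; 3 × (-1) = -3. With overall charge -1, Ru is in the +2 oxidation state.
Ru is in group 8, so Ru²⁺ is d⁶ (8 − 2 = 6).
Electron filling gives t₂g⁶ eg⁰.
Orbital CFSE = 6(-0.4) + 0(0.6) = -2.4Δo = -2.4 × 242 = -581 kJ/mol.

-581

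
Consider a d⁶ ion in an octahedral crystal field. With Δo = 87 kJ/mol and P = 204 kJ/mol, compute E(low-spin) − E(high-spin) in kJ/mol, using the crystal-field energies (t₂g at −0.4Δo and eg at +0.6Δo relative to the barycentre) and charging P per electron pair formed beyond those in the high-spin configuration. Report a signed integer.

234

High-spin: t₂g⁴ eg², CFSE = -0.4Δo = -35 kJ/mol.
For low-spin the configuration is t₂g⁶ eg⁰: orbital energy -2.4 × 87 = -209 kJ/mol, and 2 additional pairs relative to high-spin add 408 kJ/mol, giving 199 kJ/mol.
The difference is 199 − (-35) = 234 kJ/mol, so high-spin lies lower.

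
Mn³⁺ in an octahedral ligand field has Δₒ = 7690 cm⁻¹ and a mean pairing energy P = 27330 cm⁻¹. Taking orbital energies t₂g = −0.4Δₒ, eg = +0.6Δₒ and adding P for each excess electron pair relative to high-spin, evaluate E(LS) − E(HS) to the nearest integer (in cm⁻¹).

Mn is in group 7, so Mn³⁺ is d⁴ (7 − 3 = 4).
High-spin d⁴ fills as t₂g³ eg¹ with CFSE 3(−0.4) + 1(+0.6) = -0.6Δₒ = -4614 cm⁻¹.
For low-spin the configuration is t₂g⁴ eg⁰: orbital energy -1.6 × 7690 = -12304 cm⁻¹, and 1 additional pair relative to high-spin adds 27330 cm⁻¹, giving 15026 cm⁻¹.
The difference is 15026 − (-4614) = 19640 cm⁻¹, so high-spin lies lower.

19640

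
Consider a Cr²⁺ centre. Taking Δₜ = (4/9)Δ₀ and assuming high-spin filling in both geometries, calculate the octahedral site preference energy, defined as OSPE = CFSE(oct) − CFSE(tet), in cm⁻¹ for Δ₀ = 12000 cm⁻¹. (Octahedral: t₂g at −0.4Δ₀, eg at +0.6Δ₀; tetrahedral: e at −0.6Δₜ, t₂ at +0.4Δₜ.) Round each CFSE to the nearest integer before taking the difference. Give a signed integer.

Cr sits in group 6; removing 2 electrons leaves Cr²⁺ with 6 − 2 = 4 d electrons.
Octahedral high-spin t2g^3 e_g^1: CFSE = -0.6 × 12000 = -7200 cm⁻¹.
Tetrahedral e^2 t2^2 gives -0.4Δₜ = -0.4 × (4/9) × 12000 = -2133 cm⁻¹.
Subtracting, OSPE = -7200 − (-2133) = -5067 cm⁻¹.

-5067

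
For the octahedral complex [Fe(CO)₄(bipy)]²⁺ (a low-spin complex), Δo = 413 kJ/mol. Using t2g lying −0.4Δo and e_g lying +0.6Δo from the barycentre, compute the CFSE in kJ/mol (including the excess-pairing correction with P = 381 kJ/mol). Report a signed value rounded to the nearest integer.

Ligand charges: 4×(+0) from CO and 1×(+0) from bipy sum to +0; with overall charge +2, Fe is +2.
Fe is in group 8, so Fe²⁺ is d⁶ (8 − 2 = 6).
Electron filling gives t2g^6 e_g^0.
Orbital CFSE = 6(-0.4) + 0(0.6) = -2.4Δo = -2.4 × 413 = -991 kJ/mol.
Pairing penalty: 3 pairs vs 1 in the high-spin reference → 2 extra × P = 762 kJ/mol.
Net CFSE = -991 + 762 = -229 kJ/mol.

-229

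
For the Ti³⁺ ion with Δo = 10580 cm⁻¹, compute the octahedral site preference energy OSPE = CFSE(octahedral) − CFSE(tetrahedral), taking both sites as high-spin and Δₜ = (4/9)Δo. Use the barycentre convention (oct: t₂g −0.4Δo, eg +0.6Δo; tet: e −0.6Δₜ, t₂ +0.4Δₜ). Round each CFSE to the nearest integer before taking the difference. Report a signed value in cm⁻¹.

-1411

Ti³⁺: group 4, so d-count = 4 − 3 = 1.
Octahedral (high-spin): t₂g¹ eg⁰, CFSE = 1(−0.4) + 0(+0.6) = -0.4Δo = -0.4 × 10580 = -4232 cm⁻¹.
Tetrahedral: e¹ t₂⁰, CFSE = 1(−0.6) + 0(+0.4) = -0.6Δₜ = -0.6 × (4/9) × 10580 = -2821 cm⁻¹.
OSPE = CFSE(oct) − CFSE(tet) = -4232 − (-2821) = -1411 cm⁻¹.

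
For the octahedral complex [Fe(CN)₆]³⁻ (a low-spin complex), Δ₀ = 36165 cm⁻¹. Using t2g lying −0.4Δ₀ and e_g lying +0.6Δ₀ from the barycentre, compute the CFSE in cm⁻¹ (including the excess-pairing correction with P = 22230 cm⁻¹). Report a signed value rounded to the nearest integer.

-27870

Each CN⁻ contributes -1; 6 × (-1) = -6. With overall charge -3, Fe is in the +3 oxidation state.
Fe is in group 8, so Fe³⁺ is d⁵ (8 − 3 = 5).
Electron filling gives t2g^5 e_g^0.
Orbital CFSE = 5(-0.4) + 0(0.6) = -2.0Δ₀ = -2.0 × 36165 = -72330 cm⁻¹.
Pairing penalty: 2 pairs vs 0 in the high-spin reference → 2 extra × P = 44460 cm⁻¹.
Combining: -72330 + 44460 = -27870 cm⁻¹.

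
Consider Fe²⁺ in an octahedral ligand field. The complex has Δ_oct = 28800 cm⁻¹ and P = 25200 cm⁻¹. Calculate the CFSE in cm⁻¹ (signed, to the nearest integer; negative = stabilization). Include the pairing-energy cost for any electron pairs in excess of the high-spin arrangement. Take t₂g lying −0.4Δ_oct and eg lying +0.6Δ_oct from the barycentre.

-18720

Fe²⁺: group 8, so d-count = 8 − 2 = 6.
Δ_oct > P, so pairing is preferred: the ground state is low-spin.
Filling d⁶ accordingly: t₂g⁶ eg⁰.
Orbital CFSE = -2.4Δ_oct = -2.4 × 28800 = -69120 cm⁻¹.
Excess pairs vs high-spin: 3 − 1 = 2; pairing cost = +50400 cm⁻¹.
Net CFSE = -69120 + 50400 = -18720 cm⁻¹.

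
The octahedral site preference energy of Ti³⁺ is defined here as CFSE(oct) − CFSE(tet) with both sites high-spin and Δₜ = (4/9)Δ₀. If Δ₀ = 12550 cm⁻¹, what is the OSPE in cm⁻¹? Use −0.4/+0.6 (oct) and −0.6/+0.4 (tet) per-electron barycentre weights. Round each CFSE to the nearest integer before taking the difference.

Ti³⁺: group 4, so d-count = 4 − 3 = 1.
Octahedral (high-spin): t₂g¹ eg⁰, CFSE = 1(−0.4) + 0(+0.6) = -0.4Δ₀ = -0.4 × 12550 = -5020 cm⁻¹.
Tetrahedral e¹ t₂⁰ gives -0.6Δₜ = -0.6 × (4/9) × 12550 = -3347 cm⁻¹.
OSPE = -5020 − (-3347) = -1673 cm⁻¹.

-1673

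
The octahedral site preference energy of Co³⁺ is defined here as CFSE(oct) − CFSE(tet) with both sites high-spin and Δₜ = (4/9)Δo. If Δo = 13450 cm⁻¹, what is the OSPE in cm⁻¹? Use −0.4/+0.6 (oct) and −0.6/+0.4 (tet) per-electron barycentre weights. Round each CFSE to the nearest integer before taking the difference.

Co is in group 9, so Co³⁺ is d⁶ (9 − 3 = 6).
Octahedral high-spin t₂g⁴ eg²: CFSE = -0.4 × 13450 = -5380 cm⁻¹.
Tetrahedral: e³ t₂³, CFSE = 3(−0.6) + 3(+0.4) = -0.6Δₜ = -0.6 × (4/9) × 13450 = -3587 cm⁻¹.
OSPE = -5380 − (-3587) = -1793 cm⁻¹.

-1793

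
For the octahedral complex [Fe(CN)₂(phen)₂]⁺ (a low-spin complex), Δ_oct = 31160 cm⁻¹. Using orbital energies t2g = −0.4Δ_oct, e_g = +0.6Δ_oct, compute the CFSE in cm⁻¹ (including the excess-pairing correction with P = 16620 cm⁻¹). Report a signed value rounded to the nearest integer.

-29080

Ligand charges: 2×(-1) from CN⁻ and 2×(+0) from phen sum to -2; with overall charge +1, Fe is +3.
Fe³⁺: group 8, so d-count = 8 − 3 = 5.
Electron filling gives t2g^5 e_g^0.
Orbital CFSE = 5(-0.4) + 0(0.6) = -2.0Δ_oct = -2.0 × 31160 = -62320 cm⁻¹.
High-spin d⁵ would be t2g^3 e_g^2 with 0 pairs; low-spin has 2, so 2 excess pairs cost +2P = +33240 cm⁻¹.
Net CFSE = -62320 + 33240 = -29080 cm⁻¹.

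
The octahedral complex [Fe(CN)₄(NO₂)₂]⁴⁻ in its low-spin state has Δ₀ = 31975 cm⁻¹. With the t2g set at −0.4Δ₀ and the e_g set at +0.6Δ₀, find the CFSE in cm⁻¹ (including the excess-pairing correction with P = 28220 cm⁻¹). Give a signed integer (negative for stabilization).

Ligand charges: 4×(-1) from CN⁻ and 2×(-1) from NO₂⁻ sum to -6; with overall charge -4, Fe is +2.
Fe sits in group 8; removing 2 electrons leaves Fe²⁺ with 8 − 2 = 6 d electrons.
Electron filling gives t2g^6 e_g^0.
CFSE(orbital) = 6×(-0.4Δ₀) + 0×(0.6Δ₀) = -2.4Δ₀; with Δ₀ = 31975 cm⁻¹ that is -76740 cm⁻¹.
Pairing penalty: 3 pairs vs 1 in the high-spin reference → 2 extra × P = 56440 cm⁻¹.
Overall CFSE = -76740 + 56440 = -20300 cm⁻¹.

-20300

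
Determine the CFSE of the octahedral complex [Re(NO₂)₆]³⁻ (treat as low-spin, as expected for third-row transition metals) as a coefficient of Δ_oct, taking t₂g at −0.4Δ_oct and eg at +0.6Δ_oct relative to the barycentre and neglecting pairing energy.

-1.6 Δ_oct

Each NO₂⁻ contributes -1; 6 × (-1) = -6. With overall charge -3, Re is in the +3 oxidation state.
Group 7 minus oxidation state +3 gives a d⁴ configuration for Re³⁺.
Configuration: t₂g⁴ eg⁰.
CFSE = 4(-0.4Δ_oct) + 0(0.6Δ_oct) = -1.6Δ_oct + 0.0Δ_oct = -1.6Δ_oct.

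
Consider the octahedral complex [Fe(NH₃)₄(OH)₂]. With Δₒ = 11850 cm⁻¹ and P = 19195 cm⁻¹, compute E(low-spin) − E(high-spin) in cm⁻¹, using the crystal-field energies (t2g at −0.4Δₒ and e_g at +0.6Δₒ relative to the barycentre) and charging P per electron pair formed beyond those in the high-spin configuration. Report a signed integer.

14690

Ligand charges: 4×(+0) from NH₃ and 2×(-1) from OH⁻ sum to -2; with overall charge +0, Fe is +2.
Group 8 minus oxidation state +2 gives a d⁶ configuration for Fe²⁺.
High-spin: t2g^4 e_g^2, CFSE = -0.4Δₒ = -4740 cm⁻¹.
Low-spin: t2g^6 e_g^0, orbital CFSE = -2.4Δₒ = -28440 cm⁻¹; plus 2 excess pairs × P = +38390 cm⁻¹; total 9950 cm⁻¹.
The difference is 9950 − (-4740) = 14690 cm⁻¹, so high-spin lies lower.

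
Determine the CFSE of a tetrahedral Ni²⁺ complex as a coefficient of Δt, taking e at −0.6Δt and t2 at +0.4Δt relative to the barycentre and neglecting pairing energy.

Ni is in group 10, so Ni²⁺ is d⁸ (10 − 2 = 8).
With tetrahedral geometry the complex is necessarily high-spin.
Configuration: e^4 t2^4.
CFSE = 4(-0.6Δt) + 4(0.4Δt) = -2.4Δt + 1.6Δt = -0.8Δt.

-0.8 Δt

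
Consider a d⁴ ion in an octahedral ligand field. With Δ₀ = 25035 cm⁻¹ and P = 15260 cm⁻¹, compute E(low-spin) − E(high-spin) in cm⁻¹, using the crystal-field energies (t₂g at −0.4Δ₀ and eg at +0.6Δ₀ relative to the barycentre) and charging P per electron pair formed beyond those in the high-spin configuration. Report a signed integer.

-9775

High-spin d⁴ fills as t₂g³ eg¹ with CFSE 3(−0.4) + 1(+0.6) = -0.6Δ₀ = -15021 cm⁻¹.
For low-spin the configuration is t₂g⁴ eg⁰: orbital energy -1.6 × 25035 = -40056 cm⁻¹, and 1 additional pair relative to high-spin adds 15260 cm⁻¹, giving -24796 cm⁻¹.
E(LS) − E(HS) = -24796 − (-15021) = -9775 cm⁻¹.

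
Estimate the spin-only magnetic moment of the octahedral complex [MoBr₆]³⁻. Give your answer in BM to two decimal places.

Each Br⁻ contributes -1; 6 × (-1) = -6. With overall charge -3, Mo is in the +3 oxidation state.
Mo sits in group 6; removing 3 electrons leaves Mo³⁺ with 6 − 3 = 3 d electrons.
Configuration: t₂g³ eg⁰ → 3 unpaired electrons.
μ(spin-only) = √[3(3+2)] = √15 ≈ 3.87 BM.

3.87 BM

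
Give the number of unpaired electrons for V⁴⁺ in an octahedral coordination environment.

V is in group 5, so V⁴⁺ is d¹ (5 − 4 = 1).
Configuration: t2g^1 e_g^0, giving 1 unpaired electron.

1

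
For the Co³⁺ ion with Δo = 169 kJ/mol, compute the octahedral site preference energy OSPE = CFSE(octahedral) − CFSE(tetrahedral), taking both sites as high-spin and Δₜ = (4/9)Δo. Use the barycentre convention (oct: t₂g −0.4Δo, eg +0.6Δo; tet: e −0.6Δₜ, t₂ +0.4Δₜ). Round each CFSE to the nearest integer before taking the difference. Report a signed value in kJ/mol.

Group 9 minus oxidation state +3 gives a d⁶ configuration for Co³⁺.
In an octahedral site d⁶ (HS) is t2g^4 e_g^2, giving CFSE(oct) = -0.4Δo = -68 kJ/mol.
Tetrahedral: e^3 t2^3, CFSE = 3(−0.6) + 3(+0.4) = -0.6Δₜ = -0.6 × (4/9) × 169 = -45 kJ/mol.
Subtracting, OSPE = -68 − (-45) = -23 kJ/mol.

-23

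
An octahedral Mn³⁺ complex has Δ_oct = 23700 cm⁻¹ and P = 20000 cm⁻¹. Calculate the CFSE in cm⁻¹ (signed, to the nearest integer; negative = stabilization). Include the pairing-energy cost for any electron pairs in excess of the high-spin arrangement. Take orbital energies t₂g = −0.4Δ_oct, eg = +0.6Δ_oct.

-17920

Mn sits in group 7; removing 3 electrons leaves Mn³⁺ with 7 − 3 = 4 d electrons.
Δ_oct > P, so pairing is preferred: the ground state is low-spin.
Configuration: t₂g⁴ eg⁰.
Orbital CFSE = -1.6Δ_oct = -1.6 × 23700 = -37920 cm⁻¹.
Excess pairs vs high-spin: 1 − 0 = 1; pairing cost = +20000 cm⁻¹.
Net CFSE = -37920 + 20000 = -17920 cm⁻¹.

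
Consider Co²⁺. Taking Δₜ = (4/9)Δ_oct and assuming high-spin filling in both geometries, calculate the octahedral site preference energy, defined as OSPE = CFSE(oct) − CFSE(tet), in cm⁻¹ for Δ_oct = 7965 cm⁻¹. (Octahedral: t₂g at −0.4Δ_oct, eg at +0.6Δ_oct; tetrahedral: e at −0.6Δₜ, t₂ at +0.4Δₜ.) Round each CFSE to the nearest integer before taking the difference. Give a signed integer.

Co is in group 9, so Co²⁺ is d⁷ (9 − 2 = 7).
In an octahedral site d⁷ (HS) is t₂g⁵ eg², giving CFSE(oct) = -0.8Δ_oct = -6372 cm⁻¹.
Tetrahedral e⁴ t₂³ gives -1.2Δₜ = -1.2 × (4/9) × 7965 = -4248 cm⁻¹.
Subtracting, OSPE = -6372 − (-4248) = -2124 cm⁻¹.

-2124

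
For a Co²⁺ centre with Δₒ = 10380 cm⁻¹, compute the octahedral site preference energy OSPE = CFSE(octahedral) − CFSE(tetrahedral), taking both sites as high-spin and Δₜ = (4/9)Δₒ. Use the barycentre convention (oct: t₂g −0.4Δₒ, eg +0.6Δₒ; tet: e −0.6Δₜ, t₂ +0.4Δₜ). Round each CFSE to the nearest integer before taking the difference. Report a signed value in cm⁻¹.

Group 9 minus oxidation state +2 gives a d⁷ configuration for Co²⁺.
Octahedral high-spin t₂g⁵ eg²: CFSE = -0.8 × 10380 = -8304 cm⁻¹.
Tetrahedral e⁴ t₂³ gives -1.2Δₜ = -1.2 × (4/9) × 10380 = -5536 cm⁻¹.
OSPE = CFSE(oct) − CFSE(tet) = -8304 − (-5536) = -2768 cm⁻¹.

-2768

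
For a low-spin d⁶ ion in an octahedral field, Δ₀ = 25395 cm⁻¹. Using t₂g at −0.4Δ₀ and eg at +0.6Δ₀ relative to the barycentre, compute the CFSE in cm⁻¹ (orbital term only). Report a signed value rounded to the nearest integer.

The d⁶ electrons fill as t₂g⁶ eg⁰.
CFSE(orbital) = 6×(-0.4Δ₀) + 0×(0.6Δ₀) = -2.4Δ₀; with Δ₀ = 25395 cm⁻¹ that is -60948 cm⁻¹.

-60948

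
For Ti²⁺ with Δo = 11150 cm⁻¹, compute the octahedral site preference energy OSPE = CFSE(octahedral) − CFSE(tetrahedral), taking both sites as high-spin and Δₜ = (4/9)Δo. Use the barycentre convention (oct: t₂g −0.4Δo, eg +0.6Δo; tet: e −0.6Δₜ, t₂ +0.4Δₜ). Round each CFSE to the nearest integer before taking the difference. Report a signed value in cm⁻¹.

-2973

Ti sits in group 4; removing 2 electrons leaves Ti²⁺ with 4 − 2 = 2 d electrons.
In an octahedral site d² (HS) is t₂g² eg⁰, giving CFSE(oct) = -0.8Δo = -8920 cm⁻¹.
Tetrahedral: e² t₂⁰, CFSE = 2(−0.6) + 0(+0.4) = -1.2Δₜ = -1.2 × (4/9) × 11150 = -5947 cm⁻¹.
OSPE = -8920 − (-5947) = -2973 cm⁻¹.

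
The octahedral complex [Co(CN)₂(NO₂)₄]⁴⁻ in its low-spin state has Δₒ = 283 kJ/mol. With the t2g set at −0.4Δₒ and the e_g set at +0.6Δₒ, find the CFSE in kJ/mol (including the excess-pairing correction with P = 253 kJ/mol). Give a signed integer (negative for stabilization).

Ligand charges: 2×(-1) from CN⁻ and 4×(-1) from NO₂⁻ sum to -6; with overall charge -4, Co is +2.
Group 9 minus oxidation state +2 gives a d⁷ configuration for Co²⁺.
Electron filling gives t2g^6 e_g^1.
The orbital stabilization is -1.8Δₒ = -1.8 × 283 = -509 kJ/mol.
High-spin d⁷ would be t2g^5 e_g^2 with 2 pairs; low-spin has 3, so 1 excess pair costs +1P = +253 kJ/mol.
Net CFSE = -509 + 253 = -256 kJ/mol.

-256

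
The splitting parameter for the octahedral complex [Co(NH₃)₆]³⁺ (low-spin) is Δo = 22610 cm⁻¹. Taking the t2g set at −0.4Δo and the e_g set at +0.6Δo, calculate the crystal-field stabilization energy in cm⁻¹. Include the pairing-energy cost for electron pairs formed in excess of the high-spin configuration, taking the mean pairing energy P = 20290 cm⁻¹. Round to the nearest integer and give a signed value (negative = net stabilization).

NH₃ is neutral, so the +3 overall charge sits on Co: oxidation state +3.
Co sits in group 9; removing 3 electrons leaves Co³⁺ with 9 − 3 = 6 d electrons.
Electron filling gives t2g^6 e_g^0.
The orbital stabilization is -2.4Δo = -2.4 × 22610 = -54264 cm⁻¹.
Relative to high-spin t2g^4 e_g^2 (1 paired), the low-spin configuration has 2 additional pairs, contributing +2 × 20290 = +40580 cm⁻¹.
Net CFSE = -54264 + 40580 = -13684 cm⁻¹.

-13684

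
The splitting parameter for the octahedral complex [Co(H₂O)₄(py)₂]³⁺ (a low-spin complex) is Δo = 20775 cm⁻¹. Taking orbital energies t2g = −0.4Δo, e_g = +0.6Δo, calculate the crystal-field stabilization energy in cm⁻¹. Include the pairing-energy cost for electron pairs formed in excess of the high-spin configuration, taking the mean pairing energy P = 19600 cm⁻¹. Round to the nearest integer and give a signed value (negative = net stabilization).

-10660

Ligand charges: 4×(+0) from H₂O and 2×(+0) from py sum to +0; with overall charge +3, Co is +3.
Co sits in group 9; removing 3 electrons leaves Co³⁺ with 9 − 3 = 6 d electrons.
The d⁶ electrons fill as t2g^6 e_g^0.
Orbital CFSE = 6(-0.4) + 0(0.6) = -2.4Δo = -2.4 × 20775 = -49860 cm⁻¹.
High-spin d⁶ would be t2g^4 e_g^2 with 1 pair; low-spin has 3, so 2 excess pairs cost +2P = +39200 cm⁻¹.
Combining: -49860 + 39200 = -10660 cm⁻¹.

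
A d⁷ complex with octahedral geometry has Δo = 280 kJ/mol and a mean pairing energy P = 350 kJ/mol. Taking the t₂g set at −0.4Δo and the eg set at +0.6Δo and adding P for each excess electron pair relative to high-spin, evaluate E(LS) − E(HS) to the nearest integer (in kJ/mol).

70

In the high-spin limit (t₂g⁵ eg²) the orbital term is -0.8Δo = -224 kJ/mol, with no excess pairing.
For low-spin the configuration is t₂g⁶ eg¹: orbital energy -1.8 × 280 = -504 kJ/mol, and 1 additional pair relative to high-spin adds 350 kJ/mol, giving -154 kJ/mol.
Thus E(LS) − E(HS) = 70 kJ/mol.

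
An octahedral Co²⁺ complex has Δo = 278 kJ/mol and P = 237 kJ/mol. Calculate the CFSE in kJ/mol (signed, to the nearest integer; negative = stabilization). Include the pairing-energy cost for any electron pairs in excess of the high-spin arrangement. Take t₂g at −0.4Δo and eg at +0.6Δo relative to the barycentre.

-263

Co is in group 9, so Co²⁺ is d⁷ (9 − 2 = 7).
Δo > P, so pairing is preferred: the ground state is low-spin.
Configuration: t₂g⁶ eg¹.
Orbital CFSE = -1.8Δo = -1.8 × 278 = -500 kJ/mol.
Excess pairs vs high-spin: 3 − 2 = 1; pairing cost = +237 kJ/mol.
Net CFSE = -500 + 237 = -263 kJ/mol.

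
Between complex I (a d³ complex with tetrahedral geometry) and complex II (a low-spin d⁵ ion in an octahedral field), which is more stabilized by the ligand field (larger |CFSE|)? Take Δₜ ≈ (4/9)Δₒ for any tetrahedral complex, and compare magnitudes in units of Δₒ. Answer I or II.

I: Tetrahedral splitting is small, so the complex is high-spin; e² t₂¹, CFSE = -0.8Δₜ ≈ -0.36Δₒ.
II: t₂g⁵ eg⁰, CFSE = -2.0Δₒ.
So II has the larger |CFSE|.

II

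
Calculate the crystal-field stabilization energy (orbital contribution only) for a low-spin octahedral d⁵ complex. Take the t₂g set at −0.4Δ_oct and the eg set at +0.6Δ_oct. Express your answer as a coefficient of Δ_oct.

Configuration: t₂g⁵ eg⁰.
CFSE = 5(-0.4Δ_oct) + 0(0.6Δ_oct) = -2.0Δ_oct + 0.0Δ_oct = -2.0Δ_oct.

-2.0 Δ_oct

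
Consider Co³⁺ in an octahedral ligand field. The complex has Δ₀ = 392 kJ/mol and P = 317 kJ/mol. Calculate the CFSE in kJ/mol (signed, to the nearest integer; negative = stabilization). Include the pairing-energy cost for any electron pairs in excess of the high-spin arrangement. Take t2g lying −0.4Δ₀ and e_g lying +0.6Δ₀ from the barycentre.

Co sits in group 9; removing 3 electrons leaves Co³⁺ with 9 − 3 = 6 d electrons.
Since Δ₀ = 392 kJ/mol > P = 317 kJ/mol, the complex adopts the low-spin configuration.
Filling d⁶ accordingly: t2g^6 e_g^0.
Orbital CFSE = -2.4Δ₀ = -2.4 × 392 = -941 kJ/mol.
Excess pairs vs high-spin: 3 − 1 = 2; pairing cost = +634 kJ/mol.
Net CFSE = -941 + 634 = -307 kJ/mol.

-307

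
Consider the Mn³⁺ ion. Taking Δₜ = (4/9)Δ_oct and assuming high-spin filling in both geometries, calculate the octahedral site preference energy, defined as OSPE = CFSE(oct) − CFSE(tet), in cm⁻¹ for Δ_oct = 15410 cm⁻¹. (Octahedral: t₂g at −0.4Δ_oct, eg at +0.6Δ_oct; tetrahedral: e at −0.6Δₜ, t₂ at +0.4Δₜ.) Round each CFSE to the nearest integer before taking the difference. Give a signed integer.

-6506

Mn sits in group 7; removing 3 electrons leaves Mn³⁺ with 7 − 3 = 4 d electrons.
Octahedral (high-spin): t₂g³ eg¹, CFSE = 3(−0.4) + 1(+0.6) = -0.6Δ_oct = -0.6 × 15410 = -9246 cm⁻¹.
Tetrahedral: e² t₂², CFSE = 2(−0.6) + 2(+0.4) = -0.4Δₜ = -0.4 × (4/9) × 15410 = -2740 cm⁻¹.
OSPE = CFSE(oct) − CFSE(tet) = -9246 − (-2740) = -6506 cm⁻¹.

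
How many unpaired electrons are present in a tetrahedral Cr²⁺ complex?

Group 6 minus oxidation state +2 gives a d⁴ configuration for Cr²⁺.
With tetrahedral geometry the complex is necessarily high-spin.
Configuration: e² t₂², giving 4 unpaired electrons.

4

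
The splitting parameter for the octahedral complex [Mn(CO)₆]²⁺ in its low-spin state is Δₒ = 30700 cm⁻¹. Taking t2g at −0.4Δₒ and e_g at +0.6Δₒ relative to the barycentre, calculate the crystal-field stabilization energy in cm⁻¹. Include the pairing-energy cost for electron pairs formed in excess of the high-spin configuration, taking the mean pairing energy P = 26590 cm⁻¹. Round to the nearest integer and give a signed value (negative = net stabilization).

-8220

CO is neutral, so the +2 overall charge sits on Mn: oxidation state +2.
Group 7 minus oxidation state +2 gives a d⁵ configuration for Mn²⁺.
Electron filling gives t2g^5 e_g^0.
The orbital stabilization is -2.0Δₒ = -2.0 × 30700 = -61400 cm⁻¹.
Pairing penalty: 2 pairs vs 0 in the high-spin reference → 2 extra × P = 53180 cm⁻¹.
Combining: -61400 + 53180 = -8220 cm⁻¹.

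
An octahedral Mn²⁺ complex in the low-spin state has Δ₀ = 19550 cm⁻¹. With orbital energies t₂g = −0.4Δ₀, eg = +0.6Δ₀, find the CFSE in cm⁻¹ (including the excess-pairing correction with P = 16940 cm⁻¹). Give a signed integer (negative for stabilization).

-5220

Mn is in group 7, so Mn²⁺ is d⁵ (7 − 2 = 5).
Configuration: t₂g⁵ eg⁰.
CFSE(orbital) = 5×(-0.4Δ₀) + 0×(0.6Δ₀) = -2.0Δ₀; with Δ₀ = 19550 cm⁻¹ that is -39100 cm⁻¹.
High-spin d⁵ would be t₂g³ eg² with 0 pairs; low-spin has 2, so 2 excess pairs cost +2P = +33880 cm⁻¹.
Overall CFSE = -39100 + 33880 = -5220 cm⁻¹.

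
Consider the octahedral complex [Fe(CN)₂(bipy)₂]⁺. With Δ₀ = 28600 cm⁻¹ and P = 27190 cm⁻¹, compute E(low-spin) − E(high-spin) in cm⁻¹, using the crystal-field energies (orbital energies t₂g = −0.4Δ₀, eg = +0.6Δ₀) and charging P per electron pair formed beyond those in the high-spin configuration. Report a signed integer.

-2820

Ligand charges: 2×(-1) from CN⁻ and 2×(+0) from bipy sum to -2; with overall charge +1, Fe is +3.
Group 8 minus oxidation state +3 gives a d⁵ configuration for Fe³⁺.
High-spin: t₂g³ eg², CFSE = 0.0Δ₀ = 0 cm⁻¹.
Low-spin: t₂g⁵ eg⁰, orbital CFSE = -2.0Δ₀ = -57200 cm⁻¹; plus 2 excess pairs × P = +54380 cm⁻¹; total -2820 cm⁻¹.
E(LS) − E(HS) = -2820 − (0) = -2820 cm⁻¹.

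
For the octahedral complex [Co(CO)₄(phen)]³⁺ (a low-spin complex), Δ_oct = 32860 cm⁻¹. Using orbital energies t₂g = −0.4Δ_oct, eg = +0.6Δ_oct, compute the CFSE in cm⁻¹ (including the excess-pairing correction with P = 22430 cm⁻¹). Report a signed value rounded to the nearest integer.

Ligand charges: 4×(+0) from CO and 1×(+0) from phen sum to +0; with overall charge +3, Co is +3.
Group 9 minus oxidation state +3 gives a d⁶ configuration for Co³⁺.
Configuration: t₂g⁶ eg⁰.
The orbital stabilization is -2.4Δ_oct = -2.4 × 32860 = -78864 cm⁻¹.
Relative to high-spin t₂g⁴ eg² (1 paired), the low-spin configuration has 2 additional pairs, contributing +2 × 22430 = +44860 cm⁻¹.
Overall CFSE = -78864 + 44860 = -34004 cm⁻¹.

-34004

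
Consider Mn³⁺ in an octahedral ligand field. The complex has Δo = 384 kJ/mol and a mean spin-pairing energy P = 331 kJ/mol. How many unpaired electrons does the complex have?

Group 7 minus oxidation state +3 gives a d⁴ configuration for Mn³⁺.
With Δo > P the complex is low-spin.
Filling d⁴ accordingly: t₂g⁴ eg⁰.
Unpaired electrons: 2.

2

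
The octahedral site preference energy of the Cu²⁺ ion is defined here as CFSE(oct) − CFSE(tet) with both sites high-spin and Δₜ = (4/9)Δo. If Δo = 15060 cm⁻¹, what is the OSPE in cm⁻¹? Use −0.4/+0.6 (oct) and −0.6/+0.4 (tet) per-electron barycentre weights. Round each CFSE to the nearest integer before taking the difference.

Cu is in group 11, so Cu²⁺ is d⁹ (11 − 2 = 9).
Octahedral high-spin t₂g⁶ eg³: CFSE = -0.6 × 15060 = -9036 cm⁻¹.
Tetrahedral e⁴ t₂⁵ gives -0.4Δₜ = -0.4 × (4/9) × 15060 = -2677 cm⁻¹.
Subtracting, OSPE = -9036 − (-2677) = -6359 cm⁻¹.

-6359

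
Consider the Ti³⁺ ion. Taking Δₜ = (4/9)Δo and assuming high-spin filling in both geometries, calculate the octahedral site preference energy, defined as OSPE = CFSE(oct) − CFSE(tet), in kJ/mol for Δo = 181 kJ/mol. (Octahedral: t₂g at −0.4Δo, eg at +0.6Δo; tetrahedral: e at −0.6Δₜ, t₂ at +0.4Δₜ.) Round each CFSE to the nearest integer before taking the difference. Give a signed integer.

-24

Ti is in group 4, so Ti³⁺ is d¹ (4 − 3 = 1).
Octahedral high-spin t2g^1 e_g^0: CFSE = -0.4 × 181 = -72 kJ/mol.
Tetrahedral e^1 t2^0 gives -0.6Δₜ = -0.6 × (4/9) × 181 = -48 kJ/mol.
OSPE = -72 − (-48) = -24 kJ/mol.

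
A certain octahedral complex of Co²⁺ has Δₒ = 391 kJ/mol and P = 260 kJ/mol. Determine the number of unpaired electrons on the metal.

Co is in group 9, so Co²⁺ is d⁷ (9 − 2 = 7).
Here Δₒ > P (391 > 260), so the low-spin state is favoured.
Configuration: t₂g⁶ eg¹.
Unpaired electrons: 1.

1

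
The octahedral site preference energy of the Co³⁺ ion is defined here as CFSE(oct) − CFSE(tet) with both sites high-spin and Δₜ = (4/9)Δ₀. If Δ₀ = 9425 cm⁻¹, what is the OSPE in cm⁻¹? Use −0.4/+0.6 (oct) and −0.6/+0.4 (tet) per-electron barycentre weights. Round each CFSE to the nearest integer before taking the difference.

Co³⁺: group 9, so d-count = 9 − 3 = 6.
Octahedral (high-spin): t₂g⁴ eg², CFSE = 4(−0.4) + 2(+0.6) = -0.4Δ₀ = -0.4 × 9425 = -3770 cm⁻¹.
Tetrahedral: e³ t₂³, CFSE = 3(−0.6) + 3(+0.4) = -0.6Δₜ = -0.6 × (4/9) × 9425 = -2513 cm⁻¹.
OSPE = -3770 − (-2513) = -1257 cm⁻¹.

-1257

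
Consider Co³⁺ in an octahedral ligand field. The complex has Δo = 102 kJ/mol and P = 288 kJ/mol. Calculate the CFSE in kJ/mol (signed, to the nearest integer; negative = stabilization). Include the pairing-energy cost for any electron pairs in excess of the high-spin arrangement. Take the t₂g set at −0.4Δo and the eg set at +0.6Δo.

-41

Group 9 minus oxidation state +3 gives a d⁶ configuration for Co³⁺.
Here Δo < P (102 < 288), so the high-spin state is favoured.
That gives t₂g⁴ eg².
Orbital CFSE = -0.4Δo = -0.4 × 102 = -41 kJ/mol.
High-spin has no excess pairs, so no pairing correction applies.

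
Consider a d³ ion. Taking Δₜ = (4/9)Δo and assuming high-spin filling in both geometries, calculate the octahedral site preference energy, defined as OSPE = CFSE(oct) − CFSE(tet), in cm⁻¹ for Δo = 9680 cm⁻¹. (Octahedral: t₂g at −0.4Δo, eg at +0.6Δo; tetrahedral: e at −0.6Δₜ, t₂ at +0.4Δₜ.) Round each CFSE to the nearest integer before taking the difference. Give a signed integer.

In an octahedral site d³ (HS) is t₂g³ eg⁰, giving CFSE(oct) = -1.2Δo = -11616 cm⁻¹.
In a tetrahedral site the filling is e² t₂¹: CFSE(tet) = -0.8Δₜ = -0.8 × (4/9)(9680) = -3442 cm⁻¹.
OSPE = -11616 − (-3442) = -8174 cm⁻¹.

-8174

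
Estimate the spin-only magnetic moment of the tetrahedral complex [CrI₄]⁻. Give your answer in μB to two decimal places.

3.87 μB

Each I⁻ contributes -1; 4 × (-1) = -4. With overall charge -1, Cr is in the +3 oxidation state.
Group 6 minus oxidation state +3 gives a d³ configuration for Cr³⁺.
Tetrahedral fields are weak (Δₜ ≈ 4/9 Δₒ), so electrons fill high-spin.
Configuration: e^2 t2^1 → 3 unpaired electrons.
μ(spin-only) = √[3(3+2)] = √15 ≈ 3.87 μB.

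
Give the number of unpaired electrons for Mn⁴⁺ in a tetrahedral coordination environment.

3

Mn is in group 7, so Mn⁴⁺ is d³ (7 − 4 = 3).
Tetrahedral fields are weak (Δₜ ≈ 4/9 Δₒ), so electrons fill high-spin.
Configuration: e² t₂¹, giving 3 unpaired electrons.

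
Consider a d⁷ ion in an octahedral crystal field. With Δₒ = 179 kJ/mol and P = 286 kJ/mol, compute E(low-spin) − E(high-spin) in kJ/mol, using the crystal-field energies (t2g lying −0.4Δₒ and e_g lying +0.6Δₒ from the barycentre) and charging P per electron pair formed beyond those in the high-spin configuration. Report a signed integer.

107

In the high-spin limit (t2g^5 e_g^2) the orbital term is -0.8Δₒ = -143 kJ/mol, with no excess pairing.
For low-spin the configuration is t2g^6 e_g^1: orbital energy -1.8 × 179 = -322 kJ/mol, and 1 additional pair relative to high-spin adds 286 kJ/mol, giving -36 kJ/mol.
Thus E(LS) − E(HS) = 107 kJ/mol.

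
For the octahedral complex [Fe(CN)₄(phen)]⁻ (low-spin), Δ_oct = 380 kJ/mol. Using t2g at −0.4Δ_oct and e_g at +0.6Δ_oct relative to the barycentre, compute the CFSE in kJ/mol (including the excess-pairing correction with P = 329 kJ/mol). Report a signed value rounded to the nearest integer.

-102

Ligand charges: 4×(-1) from CN⁻ and 1×(+0) from phen sum to -4; with overall charge -1, Fe is +3.
Group 8 minus oxidation state +3 gives a d⁵ configuration for Fe³⁺.
The d⁵ electrons fill as t2g^5 e_g^0.
CFSE(orbital) = 5×(-0.4Δ_oct) + 0×(0.6Δ_oct) = -2.0Δ_oct; with Δ_oct = 380 kJ/mol that is -760 kJ/mol.
High-spin d⁵ would be t2g^3 e_g^2 with 0 pairs; low-spin has 2, so 2 excess pairs cost +2P = +658 kJ/mol.
Overall CFSE = -760 + 658 = -102 kJ/mol.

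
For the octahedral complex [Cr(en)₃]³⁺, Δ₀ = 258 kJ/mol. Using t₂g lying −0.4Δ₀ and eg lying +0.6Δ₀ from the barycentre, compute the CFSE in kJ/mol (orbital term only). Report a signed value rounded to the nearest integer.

-310

en is neutral, so the +3 overall charge sits on Cr: oxidation state +3.
Cr³⁺: group 6, so d-count = 6 − 3 = 3.
For octahedral d³ the high- and low-spin configurations coincide.
The d³ electrons fill as t₂g³ eg⁰.
The orbital stabilization is -1.2Δ₀ = -1.2 × 258 = -310 kJ/mol.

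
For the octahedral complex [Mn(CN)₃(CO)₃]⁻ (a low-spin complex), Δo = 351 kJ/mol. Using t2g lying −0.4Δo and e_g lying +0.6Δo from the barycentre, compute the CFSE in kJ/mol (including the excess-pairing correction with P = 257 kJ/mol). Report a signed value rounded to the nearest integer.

Ligand charges: 3×(-1) from CN⁻ and 3×(+0) from CO sum to -3; with overall charge -1, Mn is +2.
Group 7 minus oxidation state +2 gives a d⁵ configuration for Mn²⁺.
The d⁵ electrons fill as t2g^5 e_g^0.
Orbital CFSE = 5(-0.4) + 0(0.6) = -2.0Δo = -2.0 × 351 = -702 kJ/mol.
High-spin d⁵ would be t2g^3 e_g^2 with 0 pairs; low-spin has 2, so 2 excess pairs cost +2P = +514 kJ/mol.
Overall CFSE = -702 + 514 = -188 kJ/mol.

-188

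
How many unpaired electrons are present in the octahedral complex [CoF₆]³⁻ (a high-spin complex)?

4

Each F⁻ contributes -1; 6 × (-1) = -6. With overall charge -3, Co is in the +3 oxidation state.
Co sits in group 9; removing 3 electrons leaves Co³⁺ with 9 − 3 = 6 d electrons.
Configuration: t2g^4 e_g^2, giving 4 unpaired electrons.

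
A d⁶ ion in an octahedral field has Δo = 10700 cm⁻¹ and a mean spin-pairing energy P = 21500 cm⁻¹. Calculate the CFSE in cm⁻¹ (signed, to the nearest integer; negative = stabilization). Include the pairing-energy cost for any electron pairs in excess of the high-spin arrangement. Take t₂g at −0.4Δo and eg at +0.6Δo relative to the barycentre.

-4280

Here Δo < P (10700 < 21500), so the high-spin state is favoured.
That gives t₂g⁴ eg².
Orbital CFSE = -0.4Δo = -0.4 × 10700 = -4280 cm⁻¹.
High-spin has no excess pairs, so no pairing correction applies.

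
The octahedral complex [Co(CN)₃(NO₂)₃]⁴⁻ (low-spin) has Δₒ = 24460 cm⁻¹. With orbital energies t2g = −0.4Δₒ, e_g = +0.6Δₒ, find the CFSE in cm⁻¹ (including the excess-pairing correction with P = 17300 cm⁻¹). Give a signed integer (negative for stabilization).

-26728

Ligand charges: 3×(-1) from CN⁻ and 3×(-1) from NO₂⁻ sum to -6; with overall charge -4, Co is +2.
Co²⁺: group 9, so d-count = 9 − 2 = 7.
Configuration: t2g^6 e_g^1.
The orbital stabilization is -1.8Δₒ = -1.8 × 24460 = -44028 cm⁻¹.
Relative to high-spin t2g^5 e_g^2 (2 paired), the low-spin configuration has 1 additional pair, contributing +1 × 17300 = +17300 cm⁻¹.
Overall CFSE = -44028 + 17300 = -26728 cm⁻¹.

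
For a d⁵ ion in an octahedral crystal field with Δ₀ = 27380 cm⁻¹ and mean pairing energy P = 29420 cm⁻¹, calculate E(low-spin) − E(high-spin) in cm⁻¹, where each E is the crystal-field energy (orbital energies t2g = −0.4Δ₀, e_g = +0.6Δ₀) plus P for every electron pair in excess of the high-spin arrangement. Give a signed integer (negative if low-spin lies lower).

4080

In the high-spin limit (t2g^3 e_g^2) the orbital term is 0.0Δ₀ = 0 cm⁻¹, with no excess pairing.
Low-spin: t2g^5 e_g^0, orbital CFSE = -2.0Δ₀ = -54760 cm⁻¹; plus 2 excess pairs × P = +58840 cm⁻¹; total 4080 cm⁻¹.
E(LS) − E(HS) = 4080 − (0) = 4080 cm⁻¹.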